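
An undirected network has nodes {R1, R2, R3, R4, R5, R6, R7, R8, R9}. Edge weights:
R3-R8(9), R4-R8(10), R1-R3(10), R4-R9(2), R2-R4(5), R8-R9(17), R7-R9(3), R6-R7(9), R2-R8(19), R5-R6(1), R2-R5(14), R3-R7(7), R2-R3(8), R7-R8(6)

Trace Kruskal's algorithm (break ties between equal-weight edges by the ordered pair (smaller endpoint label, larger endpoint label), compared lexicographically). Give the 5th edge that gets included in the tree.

Sort edges by weight, then run Kruskal:
R5-R6 (1): add — endpoints in different components.
R4-R9 (2): add — endpoints in different components.
R7-R9 (3): add — endpoints in different components.
R2-R4 (5): add — endpoints in different components.
R7-R8 (6): add — endpoints in different components.
R3-R7 (7): add — endpoints in different components.
R2-R3 (8): skip — R3 and R2 already connected.
R3-R8 (9): skip — R3 and R8 already connected.
R6-R7 (9): add — endpoints in different components.
R1-R3 (10): add — endpoints in different components.
The 5th edge added is R7-R8.

R7-R8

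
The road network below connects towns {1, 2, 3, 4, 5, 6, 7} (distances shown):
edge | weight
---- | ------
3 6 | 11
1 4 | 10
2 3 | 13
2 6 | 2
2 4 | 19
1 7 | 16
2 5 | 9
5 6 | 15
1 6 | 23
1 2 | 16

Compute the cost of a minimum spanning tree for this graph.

Prim's algorithm from 6:
Step 1: frontier [2 6 2, 3 6 11, 5 6 15, 1 6 23] → take 2 6 (2); add 2.
Step 2: frontier [2 5 9, 2 3 13, 1 2 16, 2 4 19, 3 6 11, 5 6 15, 1 6 23] → take 2 5 (9); add 5.
Step 3: frontier [2 3 13, 1 2 16, 2 4 19, 3 6 11, 1 6 23] → take 3 6 (11); add 3.
Step 4: frontier [1 2 16, 2 4 19, 1 6 23] → take 1 2 (16); add 1.
Step 5: frontier [1 4 10, 1 7 16, 2 4 19] → take 1 4 (10); add 4.
Step 6: frontier [1 7 16] → take 1 7 (16); add 7.
MST edges: 2 6, 2 5, 3 6, 1 2, 1 4, 1 7; total weight 2+9+11+16+10+16 = 64.

64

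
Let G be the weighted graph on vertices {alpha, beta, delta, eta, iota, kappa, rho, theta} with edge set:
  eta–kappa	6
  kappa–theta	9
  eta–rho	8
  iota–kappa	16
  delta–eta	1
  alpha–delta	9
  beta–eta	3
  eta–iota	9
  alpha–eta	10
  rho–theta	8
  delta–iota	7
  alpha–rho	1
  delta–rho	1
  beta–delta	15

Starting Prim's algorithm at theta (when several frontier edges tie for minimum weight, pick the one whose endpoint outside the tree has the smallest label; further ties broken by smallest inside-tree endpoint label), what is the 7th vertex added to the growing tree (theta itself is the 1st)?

Grow the tree from theta using Prim:
Step 1: cheapest edge leaving the tree is rho–theta (8); add rho.
Step 2: cheapest edge leaving the tree is alpha–rho (1); add alpha.
Step 3: cheapest edge leaving the tree is delta–rho (1); add delta.
Step 4: cheapest edge leaving the tree is delta–eta (1); add eta.
Step 5: cheapest edge leaving the tree is beta–eta (3); add beta.
Step 6: cheapest edge leaving the tree is eta–kappa (6); add kappa.
Step 7: cheapest edge leaving the tree is delta–iota (7); add iota.
Vertex order: theta, rho, alpha, delta, eta, beta, kappa, iota. The 7th vertex is kappa.

kappa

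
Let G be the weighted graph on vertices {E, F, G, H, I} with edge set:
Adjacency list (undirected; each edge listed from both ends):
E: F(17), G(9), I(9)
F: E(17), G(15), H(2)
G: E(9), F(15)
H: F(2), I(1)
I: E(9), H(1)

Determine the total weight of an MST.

Kruskal's algorithm — process edges by increasing weight (ties by edge label):
H–I (1): add — endpoints in different components.
F–H (2): add — endpoints in different components.
E–G (9): add — endpoints in different components.
E–I (9): add — endpoints in different components.
MST edges: H–I, F–H, E–G, E–I; total weight 1+2+9+9 = 21.

21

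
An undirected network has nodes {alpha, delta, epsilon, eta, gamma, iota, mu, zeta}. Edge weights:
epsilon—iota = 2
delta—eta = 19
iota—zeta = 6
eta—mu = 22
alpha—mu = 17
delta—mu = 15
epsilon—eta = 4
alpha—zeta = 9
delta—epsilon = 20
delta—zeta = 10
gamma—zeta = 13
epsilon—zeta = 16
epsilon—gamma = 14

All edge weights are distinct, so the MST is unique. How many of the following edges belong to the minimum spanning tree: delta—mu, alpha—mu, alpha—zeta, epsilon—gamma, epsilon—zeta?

2

Kruskal's algorithm — process edges by increasing weight (ties by edge label):
epsilon—iota (2): add — endpoints in different components.
epsilon—eta (4): add — endpoints in different components.
iota—zeta (6): add — endpoints in different components.
alpha—zeta (9): add — endpoints in different components.
delta—zeta (10): add — endpoints in different components.
gamma—zeta (13): add — endpoints in different components.
epsilon—gamma (14): skip — gamma and epsilon already connected.
delta—mu (15): add — endpoints in different components.
MST edge set: {epsilon—iota, epsilon—eta, iota—zeta, alpha—zeta, delta—zeta, gamma—zeta, delta—mu}.
Of the listed edges, {delta—mu, alpha—zeta} are in the MST → 2.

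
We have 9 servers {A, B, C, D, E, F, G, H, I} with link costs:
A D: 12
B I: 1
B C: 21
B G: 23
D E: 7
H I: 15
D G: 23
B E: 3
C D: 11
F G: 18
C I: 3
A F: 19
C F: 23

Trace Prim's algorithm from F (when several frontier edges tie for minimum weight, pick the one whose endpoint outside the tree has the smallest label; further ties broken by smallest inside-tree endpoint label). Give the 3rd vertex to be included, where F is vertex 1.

A

Grow the tree from F using Prim:
Step 1: cheapest edge leaving the tree is F G (18); add G.
Step 2: cheapest edge leaving the tree is A F (19); add A.
Step 3: cheapest edge leaving the tree is A D (12); add D.
Step 4: cheapest edge leaving the tree is D E (7); add E.
Step 5: cheapest edge leaving the tree is B E (3); add B.
Step 6: cheapest edge leaving the tree is B I (1); add I.
Step 7: cheapest edge leaving the tree is C I (3); add C.
Step 8: cheapest edge leaving the tree is H I (15); add H.
Vertex order: F, G, A, D, E, B, I, C, H. The 3rd vertex is A.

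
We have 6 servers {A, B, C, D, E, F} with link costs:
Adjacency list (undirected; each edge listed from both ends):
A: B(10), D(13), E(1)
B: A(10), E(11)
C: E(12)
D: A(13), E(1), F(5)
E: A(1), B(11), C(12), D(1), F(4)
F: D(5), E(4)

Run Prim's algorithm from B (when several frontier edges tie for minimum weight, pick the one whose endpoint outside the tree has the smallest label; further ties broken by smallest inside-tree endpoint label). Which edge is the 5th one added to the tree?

C-E

Prim's algorithm from B:
Step 1: frontier [A B 10, B E 11] → take A B (10); add A.
Step 2: frontier [A E 1, A D 13, B E 11] → take A E (1); add E.
Step 3: frontier [A D 13, D E 1, E F 4, C E 12] → take D E (1); add D.
Step 4: frontier [D F 5, E F 4, C E 12] → take E F (4); add F.
Step 5: frontier [C E 12] → take C E (12); add C.
The 5th edge added is C E.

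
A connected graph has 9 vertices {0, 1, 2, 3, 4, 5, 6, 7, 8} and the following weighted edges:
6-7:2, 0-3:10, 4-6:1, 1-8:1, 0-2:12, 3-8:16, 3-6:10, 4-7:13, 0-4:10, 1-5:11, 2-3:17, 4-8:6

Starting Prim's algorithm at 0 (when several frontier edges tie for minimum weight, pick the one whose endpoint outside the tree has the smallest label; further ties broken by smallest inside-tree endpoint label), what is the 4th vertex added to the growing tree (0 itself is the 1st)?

6

Prim, starting at 0.
Step 1: frontier [0-3 10, 0-4 10, 0-2 12] → take 0-3 (10); add 3.
Step 2: frontier [0-4 10, 0-2 12, 3-6 10, 3-8 16, 2-3 17] → take 0-4 (10); add 4.
Step 3: frontier [0-2 12, 3-6 10, 3-8 16, 2-3 17, 4-6 1, 4-8 6, 4-7 13] → take 4-6 (1); add 6.
Step 4: frontier [0-2 12, 3-8 16, 2-3 17, 4-8 6, 4-7 13, 6-7 2] → take 6-7 (2); add 7.
Step 5: frontier [0-2 12, 3-8 16, 2-3 17, 4-8 6] → take 4-8 (6); add 8.
Step 6: frontier [0-2 12, 2-3 17, 1-8 1] → take 1-8 (1); add 1.
Step 7: frontier [0-2 12, 1-5 11, 2-3 17] → take 1-5 (11); add 5.
Step 8: frontier [0-2 12, 2-3 17] → take 0-2 (12); add 2.
Vertex order: 0, 3, 4, 6, 7, 8, 1, 5, 2. The 4th vertex is 6.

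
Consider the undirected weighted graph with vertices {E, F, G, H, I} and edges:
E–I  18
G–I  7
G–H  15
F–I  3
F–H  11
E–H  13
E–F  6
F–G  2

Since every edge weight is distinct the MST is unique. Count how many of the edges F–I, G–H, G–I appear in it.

1

Sort edges by weight, then run Kruskal:
F–G (2): add. Components now {E} {F,G} {H} {I}
F–I (3): add. Components now {E} {F,G,I} {H}
E–F (6): add. Components now {E,F,G,I} {H}
G–I (7): skip — G and I already connected.
F–H (11): add. Components now {E,F,G,H,I}
MST edge set: {F–G, F–I, E–F, F–H}.
Of the listed edges, {F–I} are in the MST → 1.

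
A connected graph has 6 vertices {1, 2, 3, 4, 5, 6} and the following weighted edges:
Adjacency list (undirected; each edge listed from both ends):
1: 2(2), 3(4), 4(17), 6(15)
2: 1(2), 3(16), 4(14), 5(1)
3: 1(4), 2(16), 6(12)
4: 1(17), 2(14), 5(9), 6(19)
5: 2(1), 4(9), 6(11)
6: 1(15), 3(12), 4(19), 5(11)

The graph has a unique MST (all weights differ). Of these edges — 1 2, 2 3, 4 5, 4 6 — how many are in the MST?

Sort edges by weight, then run Kruskal:
2 5 (1): add. Components now {1} {2,5} {3} {4} {6}
1 2 (2): add. Components now {1,2,5} {3} {4} {6}
1 3 (4): add. Components now {1,2,3,5} {4} {6}
4 5 (9): add. Components now {1,2,3,4,5} {6}
5 6 (11): add. Components now {1,2,3,4,5,6}
MST edge set: {2 5, 1 2, 1 3, 4 5, 5 6}.
Of the listed edges, {1 2, 4 5} are in the MST → 2.

2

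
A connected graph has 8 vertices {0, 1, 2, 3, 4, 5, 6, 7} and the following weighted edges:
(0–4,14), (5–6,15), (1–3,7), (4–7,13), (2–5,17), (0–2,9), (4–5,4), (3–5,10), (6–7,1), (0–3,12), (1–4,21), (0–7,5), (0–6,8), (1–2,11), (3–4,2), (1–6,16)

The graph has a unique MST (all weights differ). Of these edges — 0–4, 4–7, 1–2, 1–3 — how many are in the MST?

Kruskal's algorithm — process edges by increasing weight (ties by edge label):
6–7 (1): add — endpoints in different components.
3–4 (2): add — endpoints in different components.
4–5 (4): add — endpoints in different components.
0–7 (5): add — endpoints in different components.
1–3 (7): add — endpoints in different components.
0–6 (8): skip — 0 and 6 already connected.
0–2 (9): add — endpoints in different components.
3–5 (10): skip — 3 and 5 already connected.
1–2 (11): add — endpoints in different components.
MST edge set: {6–7, 3–4, 4–5, 0–7, 1–3, 0–2, 1–2}.
Of the listed edges, {1–2, 1–3} are in the MST → 2.

2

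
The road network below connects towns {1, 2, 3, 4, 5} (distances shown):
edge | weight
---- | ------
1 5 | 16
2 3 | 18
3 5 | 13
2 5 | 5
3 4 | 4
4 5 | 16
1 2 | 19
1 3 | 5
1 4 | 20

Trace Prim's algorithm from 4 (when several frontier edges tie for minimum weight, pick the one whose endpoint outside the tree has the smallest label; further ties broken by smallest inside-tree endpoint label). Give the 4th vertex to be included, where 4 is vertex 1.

Prim, starting at 4.
Step 1: frontier [3 4 4, 4 5 16, 1 4 20] → take 3 4 (4); add 3.
Step 2: frontier [1 3 5, 3 5 13, 2 3 18, 4 5 16, 1 4 20] → take 1 3 (5); add 1.
Step 3: frontier [1 5 16, 1 2 19, 3 5 13, 2 3 18, 4 5 16] → take 3 5 (13); add 5.
Step 4: frontier [1 2 19, 2 3 18, 2 5 5] → take 2 5 (5); add 2.
Vertex order: 4, 3, 1, 5, 2. The 4th vertex is 5.

5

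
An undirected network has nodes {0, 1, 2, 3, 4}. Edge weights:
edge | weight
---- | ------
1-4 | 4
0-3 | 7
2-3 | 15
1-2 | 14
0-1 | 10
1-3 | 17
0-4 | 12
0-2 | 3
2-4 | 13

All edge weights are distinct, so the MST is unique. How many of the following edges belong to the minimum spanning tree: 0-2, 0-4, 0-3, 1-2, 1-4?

3

Kruskal's algorithm — process edges by increasing weight (ties by edge label):
0-2 (3): add — endpoints in different components.
1-4 (4): add — endpoints in different components.
0-3 (7): add — endpoints in different components.
0-1 (10): add — endpoints in different components.
MST edge set: {0-2, 1-4, 0-3, 0-1}.
Of the listed edges, {0-2, 0-3, 1-4} are in the MST → 3.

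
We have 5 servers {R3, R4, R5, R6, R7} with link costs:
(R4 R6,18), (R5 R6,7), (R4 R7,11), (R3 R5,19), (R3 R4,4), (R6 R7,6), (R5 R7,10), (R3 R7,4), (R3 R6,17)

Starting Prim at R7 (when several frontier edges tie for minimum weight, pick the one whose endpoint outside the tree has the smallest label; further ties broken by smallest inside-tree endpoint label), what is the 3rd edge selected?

Grow the tree from R7 using Prim:
Step 1: cheapest edge leaving the tree is R3 R7 (4); add R3.
Step 2: cheapest edge leaving the tree is R3 R4 (4); add R4.
Step 3: cheapest edge leaving the tree is R6 R7 (6); add R6.
Step 4: cheapest edge leaving the tree is R5 R6 (7); add R5.
The 3rd edge added is R6 R7.

R6-R7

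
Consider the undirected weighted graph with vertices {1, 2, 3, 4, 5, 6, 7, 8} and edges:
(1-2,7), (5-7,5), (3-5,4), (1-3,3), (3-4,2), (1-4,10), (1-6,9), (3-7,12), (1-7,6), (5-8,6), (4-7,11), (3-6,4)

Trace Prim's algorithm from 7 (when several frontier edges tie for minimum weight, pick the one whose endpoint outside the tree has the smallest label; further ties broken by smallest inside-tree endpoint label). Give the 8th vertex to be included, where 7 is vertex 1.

Grow the tree from 7 using Prim:
Step 1: frontier [5-7 5, 1-7 6, 4-7 11, 3-7 12] → take 5-7 (5); add 5.
Step 2: frontier [3-5 4, 5-8 6, 1-7 6, 4-7 11, 3-7 12] → take 3-5 (4); add 3.
Step 3: frontier [3-4 2, 1-3 3, 3-6 4, 5-8 6, 1-7 6, 4-7 11] → take 3-4 (2); add 4.
Step 4: frontier [1-3 3, 3-6 4, 1-4 10, 5-8 6, 1-7 6] → take 1-3 (3); add 1.
Step 5: frontier [1-2 7, 1-6 9, 3-6 4, 5-8 6] → take 3-6 (4); add 6.
Step 6: frontier [1-2 7, 5-8 6] → take 5-8 (6); add 8.
Step 7: frontier [1-2 7] → take 1-2 (7); add 2.
Vertex order: 7, 5, 3, 4, 1, 6, 8, 2. The 8th vertex is 2.

2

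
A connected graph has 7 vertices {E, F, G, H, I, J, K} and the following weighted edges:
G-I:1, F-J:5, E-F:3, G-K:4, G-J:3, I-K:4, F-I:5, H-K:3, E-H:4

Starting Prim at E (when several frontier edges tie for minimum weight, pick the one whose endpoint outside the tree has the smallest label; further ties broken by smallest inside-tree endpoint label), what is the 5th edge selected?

Grow the tree from E using Prim:
Step 1: frontier [E-F 3, E-H 4] → take E-F (3); add F.
Step 2: frontier [E-H 4, F-I 5, F-J 5] → take E-H (4); add H.
Step 3: frontier [F-I 5, F-J 5, H-K 3] → take H-K (3); add K.
Step 4: frontier [F-I 5, F-J 5, G-K 4, I-K 4] → take G-K (4); add G.
Step 5: frontier [F-I 5, F-J 5, G-I 1, G-J 3, I-K 4] → take G-I (1); add I.
Step 6: frontier [F-J 5, G-J 3] → take G-J (3); add J.
The 5th edge added is G-I.

G-I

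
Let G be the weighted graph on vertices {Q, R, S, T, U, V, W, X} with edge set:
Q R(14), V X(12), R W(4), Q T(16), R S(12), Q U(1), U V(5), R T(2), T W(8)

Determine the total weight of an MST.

50

Prim's algorithm from X:
Step 1: frontier [V X 12] → take V X (12); add V.
Step 2: frontier [U V 5] → take U V (5); add U.
Step 3: frontier [Q U 1] → take Q U (1); add Q.
Step 4: frontier [Q R 14, Q T 16] → take Q R (14); add R.
Step 5: frontier [Q T 16, R T 2, R W 4, R S 12] → take R T (2); add T.
Step 6: frontier [R W 4, R S 12, T W 8] → take R W (4); add W.
Step 7: frontier [R S 12] → take R S (12); add S.
MST edges: V X, U V, Q U, Q R, R T, R W, R S; total weight 12+5+1+14+2+4+12 = 50.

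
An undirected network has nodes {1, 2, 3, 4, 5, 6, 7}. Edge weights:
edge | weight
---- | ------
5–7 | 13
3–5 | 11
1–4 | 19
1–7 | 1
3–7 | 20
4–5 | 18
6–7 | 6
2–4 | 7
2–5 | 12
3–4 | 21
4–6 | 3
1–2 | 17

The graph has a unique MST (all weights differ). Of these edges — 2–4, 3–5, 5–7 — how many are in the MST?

Kruskal's algorithm — process edges by increasing weight (ties by edge label):
1–7 (1): add — endpoints in different components.
4–6 (3): add — endpoints in different components.
6–7 (6): add — endpoints in different components.
2–4 (7): add — endpoints in different components.
3–5 (11): add — endpoints in different components.
2–5 (12): add — endpoints in different components.
MST edge set: {1–7, 4–6, 6–7, 2–4, 3–5, 2–5}.
Of the listed edges, {2–4, 3–5} are in the MST → 2.

2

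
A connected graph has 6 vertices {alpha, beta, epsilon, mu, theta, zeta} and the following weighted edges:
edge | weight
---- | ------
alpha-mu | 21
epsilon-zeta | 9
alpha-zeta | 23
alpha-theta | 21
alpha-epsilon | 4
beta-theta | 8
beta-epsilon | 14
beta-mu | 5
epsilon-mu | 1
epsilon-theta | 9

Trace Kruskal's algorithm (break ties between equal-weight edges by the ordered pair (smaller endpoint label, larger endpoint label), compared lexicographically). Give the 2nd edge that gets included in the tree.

Sort edges by weight, then run Kruskal:
epsilon-mu (1): add — endpoints in different components.
alpha-epsilon (4): add — endpoints in different components.
beta-mu (5): add — endpoints in different components.
beta-theta (8): add — endpoints in different components.
epsilon-theta (9): skip — theta and epsilon already connected.
epsilon-zeta (9): add — endpoints in different components.
The 2nd edge added is alpha-epsilon.

alpha-epsilon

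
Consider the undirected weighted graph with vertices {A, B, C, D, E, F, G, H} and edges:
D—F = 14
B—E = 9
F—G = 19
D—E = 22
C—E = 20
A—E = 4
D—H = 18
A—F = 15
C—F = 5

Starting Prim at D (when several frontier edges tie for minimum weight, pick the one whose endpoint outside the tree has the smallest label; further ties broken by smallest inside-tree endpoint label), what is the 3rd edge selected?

Grow the tree from D using Prim:
Step 1: frontier [D—F 14, D—H 18, D—E 22] → take D—F (14); add F.
Step 2: frontier [D—H 18, D—E 22, C—F 5, A—F 15, F—G 19] → take C—F (5); add C.
Step 3: frontier [C—E 20, D—H 18, D—E 22, A—F 15, F—G 19] → take A—F (15); add A.
Step 4: frontier [A—E 4, C—E 20, D—H 18, D—E 22, F—G 19] → take A—E (4); add E.
Step 5: frontier [D—H 18, B—E 9, F—G 19] → take B—E (9); add B.
Step 6: frontier [D—H 18, F—G 19] → take D—H (18); add H.
Step 7: frontier [F—G 19] → take F—G (19); add G.
The 3rd edge added is A—F.

A-F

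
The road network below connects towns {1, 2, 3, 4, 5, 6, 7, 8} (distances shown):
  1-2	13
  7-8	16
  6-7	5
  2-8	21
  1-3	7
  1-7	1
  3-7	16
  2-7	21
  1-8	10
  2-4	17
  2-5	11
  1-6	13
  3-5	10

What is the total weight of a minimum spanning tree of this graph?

61

Grow the tree from 2 using Prim:
Step 1: frontier [2-5 11, 1-2 13, 2-4 17, 2-7 21, 2-8 21] → take 2-5 (11); add 5.
Step 2: frontier [1-2 13, 2-4 17, 2-7 21, 2-8 21, 3-5 10] → take 3-5 (10); add 3.
Step 3: frontier [1-2 13, 2-4 17, 2-7 21, 2-8 21, 1-3 7, 3-7 16] → take 1-3 (7); add 1.
Step 4: frontier [1-7 1, 1-8 10, 1-6 13, 2-4 17, 2-7 21, 2-8 21, 3-7 16] → take 1-7 (1); add 7.
Step 5: frontier [1-8 10, 1-6 13, 2-4 17, 2-8 21, 6-7 5, 7-8 16] → take 6-7 (5); add 6.
Step 6: frontier [1-8 10, 2-4 17, 2-8 21, 7-8 16] → take 1-8 (10); add 8.
Step 7: frontier [2-4 17] → take 2-4 (17); add 4.
MST edges: 2-5, 3-5, 1-3, 1-7, 6-7, 1-8, 2-4; total weight 11+10+7+1+5+10+17 = 61.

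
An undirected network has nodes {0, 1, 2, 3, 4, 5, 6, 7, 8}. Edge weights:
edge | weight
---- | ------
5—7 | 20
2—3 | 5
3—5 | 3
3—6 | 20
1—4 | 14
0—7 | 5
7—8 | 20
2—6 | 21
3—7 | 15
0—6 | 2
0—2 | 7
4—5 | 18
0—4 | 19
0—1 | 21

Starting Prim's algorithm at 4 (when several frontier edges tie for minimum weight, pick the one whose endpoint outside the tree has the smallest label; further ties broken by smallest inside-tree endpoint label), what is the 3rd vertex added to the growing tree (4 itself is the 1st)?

5

Prim's algorithm from 4:
Step 1: cheapest edge leaving the tree is 1—4 (14); add 1.
Step 2: cheapest edge leaving the tree is 4—5 (18); add 5.
Step 3: cheapest edge leaving the tree is 3—5 (3); add 3.
Step 4: cheapest edge leaving the tree is 2—3 (5); add 2.
Step 5: cheapest edge leaving the tree is 0—2 (7); add 0.
Step 6: cheapest edge leaving the tree is 0—6 (2); add 6.
Step 7: cheapest edge leaving the tree is 0—7 (5); add 7.
Step 8: cheapest edge leaving the tree is 7—8 (20); add 8.
Vertex order: 4, 1, 5, 3, 2, 0, 6, 7, 8. The 3rd vertex is 5.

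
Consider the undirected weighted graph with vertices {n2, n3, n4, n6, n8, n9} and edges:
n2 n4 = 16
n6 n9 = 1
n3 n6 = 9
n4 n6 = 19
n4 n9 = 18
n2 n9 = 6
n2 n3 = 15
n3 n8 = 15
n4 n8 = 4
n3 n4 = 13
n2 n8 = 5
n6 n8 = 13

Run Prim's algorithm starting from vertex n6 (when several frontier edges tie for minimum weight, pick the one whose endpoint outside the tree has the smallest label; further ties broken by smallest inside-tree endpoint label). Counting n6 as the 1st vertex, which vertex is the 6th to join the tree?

n3

Grow the tree from n6 using Prim:
Step 1: cheapest edge leaving the tree is n6 n9 (1); add n9.
Step 2: cheapest edge leaving the tree is n2 n9 (6); add n2.
Step 3: cheapest edge leaving the tree is n2 n8 (5); add n8.
Step 4: cheapest edge leaving the tree is n4 n8 (4); add n4.
Step 5: cheapest edge leaving the tree is n3 n6 (9); add n3.
Vertex order: n6, n9, n2, n8, n4, n3. The 6th vertex is n3.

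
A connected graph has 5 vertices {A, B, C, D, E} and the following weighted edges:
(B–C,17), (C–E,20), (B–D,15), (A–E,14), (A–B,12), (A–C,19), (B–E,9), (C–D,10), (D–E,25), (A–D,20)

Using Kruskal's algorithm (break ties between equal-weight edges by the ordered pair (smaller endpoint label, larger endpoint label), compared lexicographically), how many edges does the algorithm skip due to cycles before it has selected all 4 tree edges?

Kruskal's algorithm — process edges by increasing weight (ties by edge label):
B–E (9): add. Components now {A} {B,E} {C} {D}
C–D (10): add. Components now {A} {B,E} {C,D}
A–B (12): add. Components now {A,B,E} {C,D}
A–E (14): skip — A and E already connected.
B–D (15): add. Components now {A,B,C,D,E}
Edges rejected before the tree was complete: 1.

1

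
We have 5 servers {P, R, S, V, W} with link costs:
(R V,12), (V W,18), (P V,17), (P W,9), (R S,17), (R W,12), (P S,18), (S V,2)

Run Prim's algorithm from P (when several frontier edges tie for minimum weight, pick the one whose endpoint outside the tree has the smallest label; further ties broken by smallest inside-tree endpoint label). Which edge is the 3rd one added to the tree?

Prim's algorithm from P:
Step 1: cheapest edge leaving the tree is P W (9); add W.
Step 2: cheapest edge leaving the tree is R W (12); add R.
Step 3: cheapest edge leaving the tree is R V (12); add V.
Step 4: cheapest edge leaving the tree is S V (2); add S.
The 3rd edge added is R V.

R-V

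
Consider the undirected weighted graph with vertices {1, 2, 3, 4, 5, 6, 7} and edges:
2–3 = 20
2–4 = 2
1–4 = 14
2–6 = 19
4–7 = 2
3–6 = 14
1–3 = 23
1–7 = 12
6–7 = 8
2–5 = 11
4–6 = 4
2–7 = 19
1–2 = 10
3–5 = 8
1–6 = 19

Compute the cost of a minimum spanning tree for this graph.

37

Kruskal: consider edges lightest-first.
2–4 (2): add — endpoints in different components.
4–7 (2): add — endpoints in different components.
4–6 (4): add — endpoints in different components.
3–5 (8): add — endpoints in different components.
6–7 (8): skip — 6 and 7 already connected.
1–2 (10): add — endpoints in different components.
2–5 (11): add — endpoints in different components.
MST edges: 2–4, 4–7, 4–6, 3–5, 1–2, 2–5; total weight 2+2+4+8+10+11 = 37.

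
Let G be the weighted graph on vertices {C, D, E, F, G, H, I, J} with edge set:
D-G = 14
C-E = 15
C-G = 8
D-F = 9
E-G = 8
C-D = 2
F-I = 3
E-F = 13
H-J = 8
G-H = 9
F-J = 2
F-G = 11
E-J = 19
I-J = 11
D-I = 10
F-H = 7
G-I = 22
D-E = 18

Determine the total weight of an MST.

39

Kruskal: consider edges lightest-first.
C-D (2): add — endpoints in different components.
F-J (2): add — endpoints in different components.
F-I (3): add — endpoints in different components.
F-H (7): add — endpoints in different components.
C-G (8): add — endpoints in different components.
E-G (8): add — endpoints in different components.
H-J (8): skip — H and J already connected.
D-F (9): add — endpoints in different components.
MST edges: C-D, F-J, F-I, F-H, C-G, E-G, D-F; total weight 2+2+3+7+8+8+9 = 39.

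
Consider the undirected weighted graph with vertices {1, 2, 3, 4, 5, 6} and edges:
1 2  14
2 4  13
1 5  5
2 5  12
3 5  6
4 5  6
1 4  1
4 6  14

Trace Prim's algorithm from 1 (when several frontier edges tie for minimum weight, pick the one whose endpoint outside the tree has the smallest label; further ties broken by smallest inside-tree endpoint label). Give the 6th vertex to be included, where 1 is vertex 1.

Prim's algorithm from 1:
Step 1: frontier [1 4 1, 1 5 5, 1 2 14] → take 1 4 (1); add 4.
Step 2: frontier [1 5 5, 1 2 14, 4 5 6, 2 4 13, 4 6 14] → take 1 5 (5); add 5.
Step 3: frontier [1 2 14, 2 4 13, 4 6 14, 3 5 6, 2 5 12] → take 3 5 (6); add 3.
Step 4: frontier [1 2 14, 2 4 13, 4 6 14, 2 5 12] → take 2 5 (12); add 2.
Step 5: frontier [4 6 14] → take 4 6 (14); add 6.
Vertex order: 1, 4, 5, 3, 2, 6. The 6th vertex is 6.

6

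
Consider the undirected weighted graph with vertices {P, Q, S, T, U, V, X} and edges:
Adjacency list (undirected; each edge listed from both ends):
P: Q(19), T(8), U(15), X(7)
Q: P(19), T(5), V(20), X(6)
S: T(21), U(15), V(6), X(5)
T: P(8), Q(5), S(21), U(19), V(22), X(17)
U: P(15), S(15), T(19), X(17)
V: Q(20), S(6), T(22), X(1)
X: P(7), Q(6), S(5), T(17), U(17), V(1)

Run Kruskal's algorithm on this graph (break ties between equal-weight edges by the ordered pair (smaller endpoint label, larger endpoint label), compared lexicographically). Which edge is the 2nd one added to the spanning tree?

Q-T

Kruskal's algorithm — process edges by increasing weight (ties by edge label):
V-X (1): add. Components now {V,X} {Q} {T} {S} {P} {U}
Q-T (5): add. Components now {V,X} {Q,T} {S} {P} {U}
S-X (5): add. Components now {S,V,X} {Q,T} {P} {U}
Q-X (6): add. Components now {Q,S,T,V,X} {P} {U}
S-V (6): skip — S and V already connected.
P-X (7): add. Components now {P,Q,S,T,V,X} {U}
P-T (8): skip — T and P already connected.
P-U (15): add. Components now {P,Q,S,T,U,V,X}
The 2nd edge added is Q-T.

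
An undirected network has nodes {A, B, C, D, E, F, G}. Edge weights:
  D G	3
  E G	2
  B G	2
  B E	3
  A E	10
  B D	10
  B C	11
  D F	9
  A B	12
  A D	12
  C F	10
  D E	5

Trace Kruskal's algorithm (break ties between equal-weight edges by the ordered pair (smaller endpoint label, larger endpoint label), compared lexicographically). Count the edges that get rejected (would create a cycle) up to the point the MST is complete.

Sort edges by weight, then run Kruskal:
B G (2): add — endpoints in different components.
E G (2): add — endpoints in different components.
B E (3): skip — B and E already connected.
D G (3): add — endpoints in different components.
D E (5): skip — D and E already connected.
D F (9): add — endpoints in different components.
A E (10): add — endpoints in different components.
B D (10): skip — B and D already connected.
C F (10): add — endpoints in different components.
Edges rejected before the tree was complete: 3.

3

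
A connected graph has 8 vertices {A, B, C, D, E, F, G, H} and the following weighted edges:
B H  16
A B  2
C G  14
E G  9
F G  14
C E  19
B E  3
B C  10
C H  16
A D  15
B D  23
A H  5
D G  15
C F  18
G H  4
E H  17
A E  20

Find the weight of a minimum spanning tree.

Grow the tree from A using Prim:
Step 1: cheapest edge leaving the tree is A B (2); add B.
Step 2: cheapest edge leaving the tree is B E (3); add E.
Step 3: cheapest edge leaving the tree is A H (5); add H.
Step 4: cheapest edge leaving the tree is G H (4); add G.
Step 5: cheapest edge leaving the tree is B C (10); add C.
Step 6: cheapest edge leaving the tree is F G (14); add F.
Step 7: cheapest edge leaving the tree is A D (15); add D.
MST edges: A B, B E, A H, G H, B C, F G, A D; total weight 2+3+5+4+10+14+15 = 53.

53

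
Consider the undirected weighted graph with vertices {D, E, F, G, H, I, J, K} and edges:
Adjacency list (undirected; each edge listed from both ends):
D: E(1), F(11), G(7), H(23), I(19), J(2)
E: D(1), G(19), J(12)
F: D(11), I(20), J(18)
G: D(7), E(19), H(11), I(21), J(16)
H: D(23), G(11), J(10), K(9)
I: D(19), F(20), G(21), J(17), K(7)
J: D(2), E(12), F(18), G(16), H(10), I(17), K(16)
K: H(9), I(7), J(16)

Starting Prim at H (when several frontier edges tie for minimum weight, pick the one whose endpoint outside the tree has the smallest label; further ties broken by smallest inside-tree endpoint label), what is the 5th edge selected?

Prim, starting at H.
Step 1: cheapest edge leaving the tree is H–K (9); add K.
Step 2: cheapest edge leaving the tree is I–K (7); add I.
Step 3: cheapest edge leaving the tree is H–J (10); add J.
Step 4: cheapest edge leaving the tree is D–J (2); add D.
Step 5: cheapest edge leaving the tree is D–E (1); add E.
Step 6: cheapest edge leaving the tree is D–G (7); add G.
Step 7: cheapest edge leaving the tree is D–F (11); add F.
The 5th edge added is D–E.

D-E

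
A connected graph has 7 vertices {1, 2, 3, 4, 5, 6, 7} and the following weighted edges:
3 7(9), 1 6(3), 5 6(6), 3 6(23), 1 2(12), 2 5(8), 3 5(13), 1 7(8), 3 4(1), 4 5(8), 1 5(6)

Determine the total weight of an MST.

Sort edges by weight, then run Kruskal:
3 4 (1): add. Components now {1} {2} {3,4} {5} {6} {7}
1 6 (3): add. Components now {1,6} {2} {3,4} {5} {7}
1 5 (6): add. Components now {1,5,6} {2} {3,4} {7}
5 6 (6): skip — 5 and 6 already connected.
1 7 (8): add. Components now {1,5,6,7} {2} {3,4}
2 5 (8): add. Components now {1,2,5,6,7} {3,4}
4 5 (8): add. Components now {1,2,3,4,5,6,7}
MST edges: 3 4, 1 6, 1 5, 1 7, 2 5, 4 5; total weight 1+3+6+8+8+8 = 34.

34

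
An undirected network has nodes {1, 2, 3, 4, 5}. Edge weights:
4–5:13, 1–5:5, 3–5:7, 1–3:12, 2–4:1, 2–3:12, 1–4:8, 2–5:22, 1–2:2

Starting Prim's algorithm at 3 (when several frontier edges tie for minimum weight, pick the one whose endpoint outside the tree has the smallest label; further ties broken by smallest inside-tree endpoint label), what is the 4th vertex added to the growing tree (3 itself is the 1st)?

Grow the tree from 3 using Prim:
Step 1: cheapest edge leaving the tree is 3–5 (7); add 5.
Step 2: cheapest edge leaving the tree is 1–5 (5); add 1.
Step 3: cheapest edge leaving the tree is 1–2 (2); add 2.
Step 4: cheapest edge leaving the tree is 2–4 (1); add 4.
Vertex order: 3, 5, 1, 2, 4. The 4th vertex is 2.

2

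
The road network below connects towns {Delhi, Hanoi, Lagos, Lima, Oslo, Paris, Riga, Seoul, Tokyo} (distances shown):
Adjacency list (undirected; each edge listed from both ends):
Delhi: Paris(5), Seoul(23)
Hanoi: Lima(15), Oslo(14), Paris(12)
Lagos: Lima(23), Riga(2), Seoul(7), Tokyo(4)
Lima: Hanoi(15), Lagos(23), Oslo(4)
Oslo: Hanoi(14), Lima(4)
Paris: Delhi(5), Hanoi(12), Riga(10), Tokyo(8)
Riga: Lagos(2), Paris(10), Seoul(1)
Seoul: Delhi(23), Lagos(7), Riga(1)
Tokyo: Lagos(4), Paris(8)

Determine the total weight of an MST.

50

Prim, starting at Delhi.
Step 1: frontier [Delhi Paris 5, Delhi Seoul 23] → take Delhi Paris (5); add Paris.
Step 2: frontier [Delhi Seoul 23, Paris Tokyo 8, Paris Riga 10, Hanoi Paris 12] → take Paris Tokyo (8); add Tokyo.
Step 3: frontier [Delhi Seoul 23, Paris Riga 10, Hanoi Paris 12, Lagos Tokyo 4] → take Lagos Tokyo (4); add Lagos.
Step 4: frontier [Delhi Seoul 23, Lagos Riga 2, Lagos Seoul 7, Lagos Lima 23, Paris Riga 10, Hanoi Paris 12] → take Lagos Riga (2); add Riga.
Step 5: frontier [Delhi Seoul 23, Lagos Seoul 7, Lagos Lima 23, Hanoi Paris 12, Riga Seoul 1] → take Riga Seoul (1); add Seoul.
Step 6: frontier [Lagos Lima 23, Hanoi Paris 12] → take Hanoi Paris (12); add Hanoi.
Step 7: frontier [Hanoi Oslo 14, Hanoi Lima 15, Lagos Lima 23] → take Hanoi Oslo (14); add Oslo.
Step 8: frontier [Hanoi Lima 15, Lagos Lima 23, Lima Oslo 4] → take Lima Oslo (4); add Lima.
MST edges: Delhi Paris, Paris Tokyo, Lagos Tokyo, Lagos Riga, Riga Seoul, Hanoi Paris, Hanoi Oslo, Lima Oslo; total weight 5+8+4+2+1+12+14+4 = 50.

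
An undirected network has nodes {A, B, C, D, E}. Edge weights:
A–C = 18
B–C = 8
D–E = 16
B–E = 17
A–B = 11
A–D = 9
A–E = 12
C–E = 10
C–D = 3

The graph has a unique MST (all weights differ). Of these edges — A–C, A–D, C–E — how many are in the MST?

Sort edges by weight, then run Kruskal:
C–D (3): add — endpoints in different components.
B–C (8): add — endpoints in different components.
A–D (9): add — endpoints in different components.
C–E (10): add — endpoints in different components.
MST edge set: {C–D, B–C, A–D, C–E}.
Of the listed edges, {A–D, C–E} are in the MST → 2.

2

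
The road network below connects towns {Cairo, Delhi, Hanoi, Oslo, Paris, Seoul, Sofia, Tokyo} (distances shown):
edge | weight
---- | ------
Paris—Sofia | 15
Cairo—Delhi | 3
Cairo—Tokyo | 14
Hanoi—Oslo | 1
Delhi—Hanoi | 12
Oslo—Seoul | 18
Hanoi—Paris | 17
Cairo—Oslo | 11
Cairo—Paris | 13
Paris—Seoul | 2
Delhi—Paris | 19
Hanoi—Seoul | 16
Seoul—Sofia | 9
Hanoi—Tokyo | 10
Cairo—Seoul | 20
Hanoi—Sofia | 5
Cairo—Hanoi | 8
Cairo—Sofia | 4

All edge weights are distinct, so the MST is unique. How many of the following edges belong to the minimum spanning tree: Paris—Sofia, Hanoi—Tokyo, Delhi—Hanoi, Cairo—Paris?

Kruskal's algorithm — process edges by increasing weight (ties by edge label):
Hanoi—Oslo (1): add — endpoints in different components.
Paris—Seoul (2): add — endpoints in different components.
Cairo—Delhi (3): add — endpoints in different components.
Cairo—Sofia (4): add — endpoints in different components.
Hanoi—Sofia (5): add — endpoints in different components.
Cairo—Hanoi (8): skip — Cairo and Hanoi already connected.
Seoul—Sofia (9): add — endpoints in different components.
Hanoi—Tokyo (10): add — endpoints in different components.
MST edge set: {Hanoi—Oslo, Paris—Seoul, Cairo—Delhi, Cairo—Sofia, Hanoi—Sofia, Seoul—Sofia, Hanoi—Tokyo}.
Of the listed edges, {Hanoi—Tokyo} are in the MST → 1.

1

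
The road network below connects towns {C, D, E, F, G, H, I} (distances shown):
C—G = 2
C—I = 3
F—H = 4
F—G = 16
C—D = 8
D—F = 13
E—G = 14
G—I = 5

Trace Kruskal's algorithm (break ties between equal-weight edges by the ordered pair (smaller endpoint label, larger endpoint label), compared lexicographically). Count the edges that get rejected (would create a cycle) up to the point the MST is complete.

Kruskal: consider edges lightest-first.
C—G (2): add. Components now {C,G} {D} {E} {F} {H} {I}
C—I (3): add. Components now {C,G,I} {D} {E} {F} {H}
F—H (4): add. Components now {C,G,I} {D} {E} {F,H}
G—I (5): skip — G and I already connected.
C—D (8): add. Components now {C,D,G,I} {E} {F,H}
D—F (13): add. Components now {C,D,F,G,H,I} {E}
E—G (14): add. Components now {C,D,E,F,G,H,I}
Edges rejected before the tree was complete: 1.

1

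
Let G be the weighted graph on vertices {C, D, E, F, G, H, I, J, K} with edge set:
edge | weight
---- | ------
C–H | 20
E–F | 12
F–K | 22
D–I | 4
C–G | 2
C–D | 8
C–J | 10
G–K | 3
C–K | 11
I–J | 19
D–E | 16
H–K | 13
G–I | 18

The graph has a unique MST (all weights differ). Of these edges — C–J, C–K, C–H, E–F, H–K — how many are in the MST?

Kruskal's algorithm — process edges by increasing weight (ties by edge label):
C–G (2): add — endpoints in different components.
G–K (3): add — endpoints in different components.
D–I (4): add — endpoints in different components.
C–D (8): add — endpoints in different components.
C–J (10): add — endpoints in different components.
C–K (11): skip — C and K already connected.
E–F (12): add — endpoints in different components.
H–K (13): add — endpoints in different components.
D–E (16): add — endpoints in different components.
MST edge set: {C–G, G–K, D–I, C–D, C–J, E–F, H–K, D–E}.
Of the listed edges, {C–J, E–F, H–K} are in the MST → 3.

3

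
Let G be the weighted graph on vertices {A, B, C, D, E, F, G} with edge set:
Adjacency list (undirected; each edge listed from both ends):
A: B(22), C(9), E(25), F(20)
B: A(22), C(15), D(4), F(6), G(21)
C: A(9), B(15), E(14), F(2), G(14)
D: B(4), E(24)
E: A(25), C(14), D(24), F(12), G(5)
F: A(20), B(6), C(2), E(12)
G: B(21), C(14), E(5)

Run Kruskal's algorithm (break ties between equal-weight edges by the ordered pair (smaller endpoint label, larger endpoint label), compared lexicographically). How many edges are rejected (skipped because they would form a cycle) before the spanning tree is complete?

0

Kruskal: consider edges lightest-first.
C—F (2): add — endpoints in different components.
B—D (4): add — endpoints in different components.
E—G (5): add — endpoints in different components.
B—F (6): add — endpoints in different components.
A—C (9): add — endpoints in different components.
E—F (12): add — endpoints in different components.
Edges rejected before the tree was complete: 0.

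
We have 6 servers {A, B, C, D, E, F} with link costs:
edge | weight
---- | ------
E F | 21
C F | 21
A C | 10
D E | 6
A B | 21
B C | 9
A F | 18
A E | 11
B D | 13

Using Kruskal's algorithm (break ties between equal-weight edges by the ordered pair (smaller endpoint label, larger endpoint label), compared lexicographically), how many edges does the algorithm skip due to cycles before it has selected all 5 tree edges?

Kruskal's algorithm — process edges by increasing weight (ties by edge label):
D E (6): add — endpoints in different components.
B C (9): add — endpoints in different components.
A C (10): add — endpoints in different components.
A E (11): add — endpoints in different components.
B D (13): skip — B and D already connected.
A F (18): add — endpoints in different components.
Edges rejected before the tree was complete: 1.

1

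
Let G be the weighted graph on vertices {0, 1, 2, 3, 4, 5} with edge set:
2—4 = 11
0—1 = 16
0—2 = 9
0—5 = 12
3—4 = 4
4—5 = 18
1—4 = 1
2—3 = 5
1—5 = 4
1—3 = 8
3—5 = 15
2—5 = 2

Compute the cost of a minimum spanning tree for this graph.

20

Kruskal: consider edges lightest-first.
1—4 (1): add. Components now {0} {1,4} {2} {3} {5}
2—5 (2): add. Components now {0} {1,4} {2,5} {3}
1—5 (4): add. Components now {0} {1,2,4,5} {3}
3—4 (4): add. Components now {0} {1,2,3,4,5}
2—3 (5): skip — 2 and 3 already connected.
1—3 (8): skip — 1 and 3 already connected.
0—2 (9): add. Components now {0,1,2,3,4,5}
MST edges: 1—4, 2—5, 1—5, 3—4, 0—2; total weight 1+2+4+4+9 = 20.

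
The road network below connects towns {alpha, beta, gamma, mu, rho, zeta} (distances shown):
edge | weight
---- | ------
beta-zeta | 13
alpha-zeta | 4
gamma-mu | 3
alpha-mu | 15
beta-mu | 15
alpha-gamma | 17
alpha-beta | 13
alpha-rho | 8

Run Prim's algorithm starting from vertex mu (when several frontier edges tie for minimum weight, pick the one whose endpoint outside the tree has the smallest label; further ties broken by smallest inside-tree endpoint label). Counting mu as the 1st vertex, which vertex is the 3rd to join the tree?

Grow the tree from mu using Prim:
Step 1: frontier [gamma-mu 3, alpha-mu 15, beta-mu 15] → take gamma-mu (3); add gamma.
Step 2: frontier [alpha-gamma 17, alpha-mu 15, beta-mu 15] → take alpha-mu (15); add alpha.
Step 3: frontier [alpha-zeta 4, alpha-rho 8, alpha-beta 13, beta-mu 15] → take alpha-zeta (4); add zeta.
Step 4: frontier [alpha-rho 8, alpha-beta 13, beta-mu 15, beta-zeta 13] → take alpha-rho (8); add rho.
Step 5: frontier [alpha-beta 13, beta-mu 15, beta-zeta 13] → take alpha-beta (13); add beta.
Vertex order: mu, gamma, alpha, zeta, rho, beta. The 3rd vertex is alpha.

alpha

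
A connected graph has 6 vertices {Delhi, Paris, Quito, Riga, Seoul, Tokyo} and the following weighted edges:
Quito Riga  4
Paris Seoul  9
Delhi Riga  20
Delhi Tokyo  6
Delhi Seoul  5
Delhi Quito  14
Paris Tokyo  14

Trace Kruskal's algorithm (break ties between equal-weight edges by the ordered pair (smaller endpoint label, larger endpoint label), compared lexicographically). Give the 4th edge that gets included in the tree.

Kruskal: consider edges lightest-first.
Quito Riga (4): add. Components now {Paris} {Quito,Riga} {Delhi} {Seoul} {Tokyo}
Delhi Seoul (5): add. Components now {Paris} {Quito,Riga} {Delhi,Seoul} {Tokyo}
Delhi Tokyo (6): add. Components now {Paris} {Quito,Riga} {Delhi,Seoul,Tokyo}
Paris Seoul (9): add. Components now {Delhi,Paris,Seoul,Tokyo} {Quito,Riga}
Delhi Quito (14): add. Components now {Delhi,Paris,Quito,Riga,Seoul,Tokyo}
The 4th edge added is Paris Seoul.

Paris-Seoul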